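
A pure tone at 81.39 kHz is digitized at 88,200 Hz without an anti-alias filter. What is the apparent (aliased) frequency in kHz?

Nyquist = 88,200/2 = 44,100 Hz; 81,390 Hz exceeds it.
Alias = |81,390 − 1×88,200| = |81,390 − 88,200| = 6,810 Hz = 6.81 kHz.

6.81 kHz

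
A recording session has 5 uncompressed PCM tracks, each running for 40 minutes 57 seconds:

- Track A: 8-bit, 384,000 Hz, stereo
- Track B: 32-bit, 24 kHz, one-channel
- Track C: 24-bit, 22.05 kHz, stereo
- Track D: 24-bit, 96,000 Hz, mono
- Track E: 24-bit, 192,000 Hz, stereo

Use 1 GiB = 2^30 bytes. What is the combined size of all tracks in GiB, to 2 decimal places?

5.57 GiB

40 minutes 57 seconds = 2,457 s.
Track A: 384,000 × 2,457 × 1 × 2 = 1,886,976,000 bytes.
Track B: 24,000 × 2,457 × 4 × 1 = 235,872,000 bytes.
Track C: 22,050 × 2,457 × 3 × 2 = 325,061,100 bytes.
Track D: 96,000 × 2,457 × 3 × 1 = 707,616,000 bytes.
Track E: 192,000 × 2,457 × 3 × 2 = 2,830,464,000 bytes.
Total = 5,985,989,100 bytes = 5.57 GiB.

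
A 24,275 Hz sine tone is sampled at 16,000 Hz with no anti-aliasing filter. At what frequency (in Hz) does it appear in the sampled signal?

Nyquist = 16,000/2 = 8,000 Hz; 24,275 Hz exceeds it.
Alias = |24,275 − 2×16,000| = |24,275 − 32,000| = 7,725 Hz.

7,725 Hz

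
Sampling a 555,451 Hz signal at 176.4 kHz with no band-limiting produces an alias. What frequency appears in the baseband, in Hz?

26,251 Hz

Nyquist = 176,400/2 = 88,200 Hz; 555,451 Hz exceeds it.
Alias = |555,451 − 3×176,400| = |555,451 − 529,200| = 26,251 Hz.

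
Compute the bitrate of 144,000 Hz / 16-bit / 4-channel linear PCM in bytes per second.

1,152,000 bytes/s

Bit rate = 144,000 × 16 × 4 = 9,216,000 bits/s.
9,216,000 / 8 = 1,152,000 bytes/s.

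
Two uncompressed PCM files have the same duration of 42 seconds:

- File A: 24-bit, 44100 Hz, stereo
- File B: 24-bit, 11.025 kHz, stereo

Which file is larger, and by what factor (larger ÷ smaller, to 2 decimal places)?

File A, by a factor of 4.00

File A: 44,100 × 3 × 2 = 264,600 bytes/s.
File B: 11,025 × 3 × 2 = 66,150 bytes/s.
File A is larger; ratio = 11,113,200 / 2,778,300 = 4.00.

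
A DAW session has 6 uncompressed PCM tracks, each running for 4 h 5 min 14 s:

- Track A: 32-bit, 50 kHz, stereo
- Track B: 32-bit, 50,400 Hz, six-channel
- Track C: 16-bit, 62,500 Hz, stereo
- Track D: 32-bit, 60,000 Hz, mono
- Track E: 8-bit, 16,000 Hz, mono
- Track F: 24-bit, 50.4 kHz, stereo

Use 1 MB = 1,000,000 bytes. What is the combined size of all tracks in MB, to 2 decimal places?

35578.45 MB

4 h 5 min 14 s = 14,714 s.
Track A: 50,000 × 14,714 × 4 × 2 = 5,885,600,000 bytes.
Track B: 50,400 × 14,714 × 4 × 6 = 17,798,054,400 bytes.
Track C: 62,500 × 14,714 × 2 × 2 = 3,678,500,000 bytes.
Track D: 60,000 × 14,714 × 4 × 1 = 3,531,360,000 bytes.
Track E: 16,000 × 14,714 × 1 × 1 = 235,424,000 bytes.
Track F: 50,400 × 14,714 × 3 × 2 = 4,449,513,600 bytes.
Total = 35,578,452,000 bytes = 35578.45 MB.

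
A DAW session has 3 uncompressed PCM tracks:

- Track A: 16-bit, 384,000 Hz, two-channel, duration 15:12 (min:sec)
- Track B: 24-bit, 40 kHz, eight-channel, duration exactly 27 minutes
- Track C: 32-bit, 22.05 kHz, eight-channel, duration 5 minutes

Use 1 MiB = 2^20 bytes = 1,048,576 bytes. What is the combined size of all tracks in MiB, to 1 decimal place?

3021.0 MiB

Track A: 15:12 (min:sec) = 912 s; 384,000 × 912 × 2 × 2 = 1,400,832,000 bytes.
Track B: exactly 27 minutes = 1,620 s; 40,000 × 1,620 × 3 × 8 = 1,555,200,000 bytes.
Track C: 5 minutes = 300 s; 22,050 × 300 × 4 × 8 = 211,680,000 bytes.
Total = 3,167,712,000 bytes = 3021.0 MiB.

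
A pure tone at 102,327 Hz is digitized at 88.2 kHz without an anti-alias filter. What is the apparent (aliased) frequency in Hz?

Nyquist = 88,200/2 = 44,100 Hz; 102,327 Hz exceeds it.
Alias = |102,327 − 1×88,200| = |102,327 − 88,200| = 14,127 Hz.

14,127 Hz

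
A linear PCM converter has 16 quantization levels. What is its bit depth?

4 bits

log2(16) = 4.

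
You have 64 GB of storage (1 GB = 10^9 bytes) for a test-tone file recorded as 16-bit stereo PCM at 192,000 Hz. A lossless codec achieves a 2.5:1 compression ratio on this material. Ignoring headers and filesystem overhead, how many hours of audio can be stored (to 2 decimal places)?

Uncompressed byte rate = 192,000 × 2 × 2 = 768,000 bytes/s.
After 2.5:1 compression, effective rate ≈ 307200 bytes/s.
Capacity = 64 × 1,000,000,000 = 64,000,000,000 bytes.
64,000,000,000 / effective rate ≈ 208333.33 s → 57.87 hours.

57.87 hours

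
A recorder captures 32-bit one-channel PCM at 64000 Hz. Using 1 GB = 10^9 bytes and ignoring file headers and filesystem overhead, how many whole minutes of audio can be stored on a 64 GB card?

Uncompressed byte rate = 64,000 × 4 × 1 = 256,000 bytes/s.
Capacity = 64 × 1,000,000,000 = 64,000,000,000 bytes.
64,000,000,000 / 256,000 ≈ 250000 s → 4,166 minutes.

4,166 minutes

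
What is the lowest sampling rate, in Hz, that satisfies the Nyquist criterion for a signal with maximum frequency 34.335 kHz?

Minimum sample rate = 2 × 34,335 Hz = 68,670 Hz.

68,670 Hz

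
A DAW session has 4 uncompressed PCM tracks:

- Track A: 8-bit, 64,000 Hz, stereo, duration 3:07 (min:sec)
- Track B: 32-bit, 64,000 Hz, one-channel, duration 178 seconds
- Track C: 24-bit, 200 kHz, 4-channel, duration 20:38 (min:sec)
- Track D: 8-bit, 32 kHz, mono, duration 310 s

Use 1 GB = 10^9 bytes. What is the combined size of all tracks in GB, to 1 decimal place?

3.1 GB

Track A: 3:07 (min:sec) = 187 s; 64,000 × 187 × 1 × 2 = 23,936,000 bytes.
Track B: 64,000 × 178 × 4 × 1 = 45,568,000 bytes.
Track C: 20:38 (min:sec) = 1,238 s; 200,000 × 1,238 × 3 × 4 = 2,971,200,000 bytes.
Track D: 32,000 × 310 × 1 × 1 = 9,920,000 bytes.
Total = 3,050,624,000 bytes = 3.1 GB.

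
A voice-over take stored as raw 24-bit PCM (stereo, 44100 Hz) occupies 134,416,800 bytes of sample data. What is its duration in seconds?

Byte rate = 44,100 × 3 × 2 = 264,600 bytes/s.
Duration = 134,416,800 / 264,600 = 508 s.

508 seconds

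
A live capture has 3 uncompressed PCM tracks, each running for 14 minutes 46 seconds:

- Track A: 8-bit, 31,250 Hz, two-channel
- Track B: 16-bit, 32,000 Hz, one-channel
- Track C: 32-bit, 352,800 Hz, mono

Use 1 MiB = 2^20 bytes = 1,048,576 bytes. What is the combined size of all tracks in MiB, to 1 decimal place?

14 minutes 46 seconds = 886 s.
Track A: 31,250 × 886 × 1 × 2 = 55,375,000 bytes.
Track B: 32,000 × 886 × 2 × 1 = 56,704,000 bytes.
Track C: 352,800 × 886 × 4 × 1 = 1,250,323,200 bytes.
Total = 1,362,402,200 bytes = 1299.3 MiB.

1299.3 MiB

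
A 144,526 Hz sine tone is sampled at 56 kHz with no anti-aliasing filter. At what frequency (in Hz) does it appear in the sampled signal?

Nyquist = 56,000/2 = 28,000 Hz; 144,526 Hz exceeds it.
Alias = |144,526 − 3×56,000| = |144,526 − 168,000| = 23,474 Hz.

23,474 Hz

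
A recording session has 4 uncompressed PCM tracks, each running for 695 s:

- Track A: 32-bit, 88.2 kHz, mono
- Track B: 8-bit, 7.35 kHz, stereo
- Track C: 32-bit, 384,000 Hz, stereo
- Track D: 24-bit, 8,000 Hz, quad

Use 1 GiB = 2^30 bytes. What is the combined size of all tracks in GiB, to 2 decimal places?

Track A: 88,200 × 695 × 4 × 1 = 245,196,000 bytes.
Track B: 7,350 × 695 × 1 × 2 = 10,216,500 bytes.
Track C: 384,000 × 695 × 4 × 2 = 2,135,040,000 bytes.
Track D: 8,000 × 695 × 3 × 4 = 66,720,000 bytes.
Total = 2,457,172,500 bytes = 2.29 GiB.

2.29 GiB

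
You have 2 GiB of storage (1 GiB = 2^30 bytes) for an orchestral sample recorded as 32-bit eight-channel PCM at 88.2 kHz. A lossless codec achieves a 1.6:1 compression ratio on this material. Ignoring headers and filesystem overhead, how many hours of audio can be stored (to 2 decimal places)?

0.34 hours

Uncompressed byte rate = 88,200 × 4 × 8 = 2,822,400 bytes/s.
After 1.6:1 compression, effective rate ≈ 1764000 bytes/s.
Capacity = 2 × 1,073,741,824 = 2,147,483,648 bytes.
2,147,483,648 / effective rate ≈ 1217.39 s → 0.34 hours.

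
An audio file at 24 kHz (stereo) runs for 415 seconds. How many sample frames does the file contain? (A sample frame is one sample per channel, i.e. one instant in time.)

9,960,000 sample frames

24,000 samples/s × 415 s = 9,960,000 frames.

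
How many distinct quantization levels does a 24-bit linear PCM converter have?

16,777,216 levels

2^24 = 16,777,216.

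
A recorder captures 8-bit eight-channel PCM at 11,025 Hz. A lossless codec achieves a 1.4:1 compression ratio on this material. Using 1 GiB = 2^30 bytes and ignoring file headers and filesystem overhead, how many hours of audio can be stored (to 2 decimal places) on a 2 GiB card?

9.47 hours

Uncompressed byte rate = 11,025 × 1 × 8 = 88,200 bytes/s.
After 1.4:1 compression, effective rate ≈ 63000 bytes/s.
Capacity = 2 × 1,073,741,824 = 2,147,483,648 bytes.
2,147,483,648 / effective rate ≈ 34087.04 s → 9.47 hours.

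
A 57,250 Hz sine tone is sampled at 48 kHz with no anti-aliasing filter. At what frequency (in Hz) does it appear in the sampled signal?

9,250 Hz

Nyquist = 48,000/2 = 24,000 Hz; 57,250 Hz exceeds it.
Alias = |57,250 − 1×48,000| = |57,250 − 48,000| = 9,250 Hz.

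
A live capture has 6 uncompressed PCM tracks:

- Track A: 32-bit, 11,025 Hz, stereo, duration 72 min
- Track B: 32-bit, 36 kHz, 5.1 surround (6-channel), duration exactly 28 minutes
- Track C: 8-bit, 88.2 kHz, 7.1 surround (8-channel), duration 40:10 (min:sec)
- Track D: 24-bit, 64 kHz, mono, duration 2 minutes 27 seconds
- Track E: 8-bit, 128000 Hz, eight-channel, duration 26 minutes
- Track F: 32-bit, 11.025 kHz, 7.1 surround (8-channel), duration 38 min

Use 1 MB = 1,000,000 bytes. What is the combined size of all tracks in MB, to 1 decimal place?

Track A: 72 min = 4,320 s; 11,025 × 4,320 × 4 × 2 = 381,024,000 bytes.
Track B: exactly 28 minutes = 1,680 s; 36,000 × 1,680 × 4 × 6 = 1,451,520,000 bytes.
Track C: 40:10 (min:sec) = 2,410 s; 88,200 × 2,410 × 1 × 8 = 1,700,496,000 bytes.
Track D: 2 minutes 27 seconds = 147 s; 64,000 × 147 × 3 × 1 = 28,224,000 bytes.
Track E: 26 minutes = 1,560 s; 128,000 × 1,560 × 1 × 8 = 1,597,440,000 bytes.
Track F: 38 min = 2,280 s; 11,025 × 2,280 × 4 × 8 = 804,384,000 bytes.
Total = 5,963,088,000 bytes = 5963.1 MB.

5963.1 MB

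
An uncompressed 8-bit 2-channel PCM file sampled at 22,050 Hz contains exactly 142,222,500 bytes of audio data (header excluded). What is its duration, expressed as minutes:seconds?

Byte rate = 22,050 × 1 × 2 = 44,100 bytes/s.
Duration = 142,222,500 / 44,100 = 3,225 s.
3,225 s = 53:45.

53:45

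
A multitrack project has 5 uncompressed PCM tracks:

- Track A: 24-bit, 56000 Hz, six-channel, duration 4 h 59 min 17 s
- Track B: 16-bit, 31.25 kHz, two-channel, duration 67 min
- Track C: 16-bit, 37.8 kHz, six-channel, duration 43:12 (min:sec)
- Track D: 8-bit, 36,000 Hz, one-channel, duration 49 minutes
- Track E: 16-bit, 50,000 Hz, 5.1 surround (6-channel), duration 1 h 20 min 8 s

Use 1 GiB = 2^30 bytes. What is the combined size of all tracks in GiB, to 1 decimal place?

21.2 GiB

Track A: 4 h 59 min 17 s = 17,957 s; 56,000 × 17,957 × 3 × 6 = 18,100,656,000 bytes.
Track B: 67 min = 4,020 s; 31,250 × 4,020 × 2 × 2 = 502,500,000 bytes.
Track C: 43:12 (min:sec) = 2,592 s; 37,800 × 2,592 × 2 × 6 = 1,175,731,200 bytes.
Track D: 49 minutes = 2,940 s; 36,000 × 2,940 × 1 × 1 = 105,840,000 bytes.
Track E: 1 h 20 min 8 s = 4,808 s; 50,000 × 4,808 × 2 × 6 = 2,884,800,000 bytes.
Total = 22,769,527,200 bytes = 21.2 GiB.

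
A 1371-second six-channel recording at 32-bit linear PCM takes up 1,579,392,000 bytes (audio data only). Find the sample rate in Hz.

48,000 Hz

Bytes = sample_rate × seconds × bytes_per_sample × channels.
sample_rate = 1,579,392,000 / (1,371 × 4 × 6) = 1,579,392,000 / 32,904 = 48,000 Hz.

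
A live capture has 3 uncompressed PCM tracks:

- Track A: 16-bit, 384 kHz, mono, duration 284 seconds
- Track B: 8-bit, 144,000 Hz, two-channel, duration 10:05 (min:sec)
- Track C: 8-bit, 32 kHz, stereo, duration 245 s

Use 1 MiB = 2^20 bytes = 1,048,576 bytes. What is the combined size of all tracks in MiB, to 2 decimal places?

Track A: 384,000 × 284 × 2 × 1 = 218,112,000 bytes.
Track B: 10:05 (min:sec) = 605 s; 144,000 × 605 × 1 × 2 = 174,240,000 bytes.
Track C: 32,000 × 245 × 1 × 2 = 15,680,000 bytes.
Total = 408,032,000 bytes = 389.13 MiB.

389.13 MiB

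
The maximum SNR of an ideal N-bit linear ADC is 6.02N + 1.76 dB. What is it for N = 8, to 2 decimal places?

49.92 dB

6.02 × 8 + 1.76 = 49.92 dB.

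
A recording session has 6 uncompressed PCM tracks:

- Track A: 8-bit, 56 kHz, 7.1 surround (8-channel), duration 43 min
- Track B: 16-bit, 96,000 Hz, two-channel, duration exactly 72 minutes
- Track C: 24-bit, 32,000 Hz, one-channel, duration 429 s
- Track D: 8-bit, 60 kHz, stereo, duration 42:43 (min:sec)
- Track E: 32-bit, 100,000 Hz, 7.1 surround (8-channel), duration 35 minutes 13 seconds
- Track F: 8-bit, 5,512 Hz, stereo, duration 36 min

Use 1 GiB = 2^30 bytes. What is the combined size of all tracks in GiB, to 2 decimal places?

9.27 GiB

Track A: 43 min = 2,580 s; 56,000 × 2,580 × 1 × 8 = 1,155,840,000 bytes.
Track B: exactly 72 minutes = 4,320 s; 96,000 × 4,320 × 2 × 2 = 1,658,880,000 bytes.
Track C: 32,000 × 429 × 3 × 1 = 41,184,000 bytes.
Track D: 42:43 (min:sec) = 2,563 s; 60,000 × 2,563 × 1 × 2 = 307,560,000 bytes.
Track E: 35 minutes 13 seconds = 2,113 s; 100,000 × 2,113 × 4 × 8 = 6,761,600,000 bytes.
Track F: 36 min = 2,160 s; 5,512 × 2,160 × 1 × 2 = 23,811,840 bytes.
Total = 9,948,875,840 bytes = 9.27 GiB.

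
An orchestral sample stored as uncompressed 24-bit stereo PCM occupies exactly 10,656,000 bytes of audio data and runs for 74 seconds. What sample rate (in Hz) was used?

24,000 Hz

Bytes = sample_rate × seconds × bytes_per_sample × channels.
sample_rate = 10,656,000 / (74 × 3 × 2) = 10,656,000 / 444 = 24,000 Hz.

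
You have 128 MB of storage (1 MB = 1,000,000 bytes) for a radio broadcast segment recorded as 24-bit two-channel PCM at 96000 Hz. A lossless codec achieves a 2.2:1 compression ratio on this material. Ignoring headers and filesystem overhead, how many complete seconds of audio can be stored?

Uncompressed byte rate = 96,000 × 3 × 2 = 576,000 bytes/s.
After 2.2:1 compression, effective rate ≈ 261818.18 bytes/s.
Capacity = 128 × 1,000,000 = 128,000,000 bytes.
128,000,000 / effective rate ≈ 488.89 s → 488 seconds.

488 seconds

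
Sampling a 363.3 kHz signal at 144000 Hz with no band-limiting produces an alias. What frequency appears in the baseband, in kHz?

Nyquist = 144,000/2 = 72,000 Hz; 363,300 Hz exceeds it.
Alias = |363,300 − 3×144,000| = |363,300 − 432,000| = 68,700 Hz = 68.7 kHz.

68.7 kHz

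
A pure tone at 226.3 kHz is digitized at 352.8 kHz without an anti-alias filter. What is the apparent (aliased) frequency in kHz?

Nyquist = 352,800/2 = 176,400 Hz; 226,300 Hz exceeds it.
Alias = |226,300 − 1×352,800| = |226,300 − 352,800| = 126,500 Hz = 126.5 kHz.

126.5 kHz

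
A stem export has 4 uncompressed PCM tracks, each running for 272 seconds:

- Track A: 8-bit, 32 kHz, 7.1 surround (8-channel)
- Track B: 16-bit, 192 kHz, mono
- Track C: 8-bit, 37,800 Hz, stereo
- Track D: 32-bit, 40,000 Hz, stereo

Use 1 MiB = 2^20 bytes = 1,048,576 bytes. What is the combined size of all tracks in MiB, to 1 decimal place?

Track A: 32,000 × 272 × 1 × 8 = 69,632,000 bytes.
Track B: 192,000 × 272 × 2 × 1 = 104,448,000 bytes.
Track C: 37,800 × 272 × 1 × 2 = 20,563,200 bytes.
Track D: 40,000 × 272 × 4 × 2 = 87,040,000 bytes.
Total = 281,683,200 bytes = 268.6 MiB.

268.6 MiB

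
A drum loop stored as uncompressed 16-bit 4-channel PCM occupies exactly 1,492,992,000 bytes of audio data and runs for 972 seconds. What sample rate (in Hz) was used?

Bytes = sample_rate × seconds × bytes_per_sample × channels.
sample_rate = 1,492,992,000 / (972 × 2 × 4) = 1,492,992,000 / 7,776 = 192,000 Hz.

192,000 Hz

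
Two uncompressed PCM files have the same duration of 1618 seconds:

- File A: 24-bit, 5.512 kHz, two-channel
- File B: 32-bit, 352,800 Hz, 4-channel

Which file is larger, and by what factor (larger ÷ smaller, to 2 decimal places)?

File B, by a factor of 170.68

File A: 5,512 × 3 × 2 = 33,072 bytes/s.
File B: 352,800 × 4 × 4 = 5,644,800 bytes/s.
File B is larger; ratio = 9,133,286,400 / 53,510,496 = 170.68.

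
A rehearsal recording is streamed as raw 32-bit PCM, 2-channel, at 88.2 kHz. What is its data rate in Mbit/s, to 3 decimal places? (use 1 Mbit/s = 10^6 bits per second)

5.645 Mbit/s

Bit rate = 88,200 × 32 × 2 = 5,644,800 bits/s.
= 5.645 Mbit/s.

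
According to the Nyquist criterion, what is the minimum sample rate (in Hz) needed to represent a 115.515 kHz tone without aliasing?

Minimum sample rate = 2 × 115,515 Hz = 231,030 Hz.

231,030 Hz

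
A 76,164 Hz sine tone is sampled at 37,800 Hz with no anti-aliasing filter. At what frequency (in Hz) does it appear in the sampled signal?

Nyquist = 37,800/2 = 18,900 Hz; 76,164 Hz exceeds it.
Alias = |76,164 − 2×37,800| = |76,164 − 75,600| = 564 Hz.

564 Hz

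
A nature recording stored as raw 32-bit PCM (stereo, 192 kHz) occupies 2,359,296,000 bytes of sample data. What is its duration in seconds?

Byte rate = 192,000 × 4 × 2 = 1,536,000 bytes/s.
Duration = 2,359,296,000 / 1,536,000 = 1,536 s.

1,536 seconds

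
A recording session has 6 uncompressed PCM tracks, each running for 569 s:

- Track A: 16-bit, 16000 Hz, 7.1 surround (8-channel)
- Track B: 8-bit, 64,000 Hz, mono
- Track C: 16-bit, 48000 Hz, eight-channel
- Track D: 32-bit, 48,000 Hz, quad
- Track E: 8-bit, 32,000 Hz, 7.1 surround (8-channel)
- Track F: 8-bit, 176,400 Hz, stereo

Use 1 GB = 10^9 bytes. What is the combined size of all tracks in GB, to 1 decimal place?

1.4 GB

Track A: 16,000 × 569 × 2 × 8 = 145,664,000 bytes.
Track B: 64,000 × 569 × 1 × 1 = 36,416,000 bytes.
Track C: 48,000 × 569 × 2 × 8 = 436,992,000 bytes.
Track D: 48,000 × 569 × 4 × 4 = 436,992,000 bytes.
Track E: 32,000 × 569 × 1 × 8 = 145,664,000 bytes.
Track F: 176,400 × 569 × 1 × 2 = 200,743,200 bytes.
Total = 1,402,471,200 bytes = 1.4 GB.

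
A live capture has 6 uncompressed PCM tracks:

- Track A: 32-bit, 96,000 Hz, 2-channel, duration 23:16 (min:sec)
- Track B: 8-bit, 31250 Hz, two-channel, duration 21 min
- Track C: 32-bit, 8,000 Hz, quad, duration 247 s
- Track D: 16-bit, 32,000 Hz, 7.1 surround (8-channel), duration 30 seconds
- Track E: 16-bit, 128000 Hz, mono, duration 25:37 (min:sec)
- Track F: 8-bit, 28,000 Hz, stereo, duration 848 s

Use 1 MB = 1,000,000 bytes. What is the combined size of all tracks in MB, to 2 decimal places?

Track A: 23:16 (min:sec) = 1,396 s; 96,000 × 1,396 × 4 × 2 = 1,072,128,000 bytes.
Track B: 21 min = 1,260 s; 31,250 × 1,260 × 1 × 2 = 78,750,000 bytes.
Track C: 8,000 × 247 × 4 × 4 = 31,616,000 bytes.
Track D: 32,000 × 30 × 2 × 8 = 15,360,000 bytes.
Track E: 25:37 (min:sec) = 1,537 s; 128,000 × 1,537 × 2 × 1 = 393,472,000 bytes.
Track F: 28,000 × 848 × 1 × 2 = 47,488,000 bytes.
Total = 1,638,814,000 bytes = 1638.81 MB.

1638.81 MB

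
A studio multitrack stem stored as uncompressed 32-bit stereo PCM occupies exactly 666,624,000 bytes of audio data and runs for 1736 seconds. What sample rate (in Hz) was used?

Bytes = sample_rate × seconds × bytes_per_sample × channels.
sample_rate = 666,624,000 / (1,736 × 4 × 2) = 666,624,000 / 13,888 = 48,000 Hz.

48,000 Hz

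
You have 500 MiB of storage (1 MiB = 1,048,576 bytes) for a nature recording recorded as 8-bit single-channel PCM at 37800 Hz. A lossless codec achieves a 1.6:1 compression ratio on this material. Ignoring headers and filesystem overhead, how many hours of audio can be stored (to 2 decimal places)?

Uncompressed byte rate = 37,800 × 1 × 1 = 37,800 bytes/s.
After 1.6:1 compression, effective rate ≈ 23625 bytes/s.
Capacity = 500 × 1,048,576 = 524,288,000 bytes.
524,288,000 / effective rate ≈ 22192.08 s → 6.16 hours.

6.16 hours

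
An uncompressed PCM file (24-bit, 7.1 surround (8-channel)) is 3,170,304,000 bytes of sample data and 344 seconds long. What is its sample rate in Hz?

384,000 Hz

Bytes = sample_rate × seconds × bytes_per_sample × channels.
sample_rate = 3,170,304,000 / (344 × 3 × 8) = 3,170,304,000 / 8,256 = 384,000 Hz.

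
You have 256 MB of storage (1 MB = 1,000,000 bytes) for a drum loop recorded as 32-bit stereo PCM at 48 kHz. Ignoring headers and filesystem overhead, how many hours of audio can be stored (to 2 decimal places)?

0.19 hours

Uncompressed byte rate = 48,000 × 4 × 2 = 384,000 bytes/s.
Capacity = 256 × 1,000,000 = 256,000,000 bytes.
256,000,000 / 384,000 ≈ 666.67 s → 0.19 hours.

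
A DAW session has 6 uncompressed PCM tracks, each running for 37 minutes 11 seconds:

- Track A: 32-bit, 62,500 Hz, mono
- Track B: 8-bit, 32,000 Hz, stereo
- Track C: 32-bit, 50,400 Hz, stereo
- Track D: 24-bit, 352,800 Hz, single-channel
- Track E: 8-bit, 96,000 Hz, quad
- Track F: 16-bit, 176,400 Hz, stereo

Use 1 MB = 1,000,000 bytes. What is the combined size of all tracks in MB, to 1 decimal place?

6392.3 MB

37 minutes 11 seconds = 2,231 s.
Track A: 62,500 × 2,231 × 4 × 1 = 557,750,000 bytes.
Track B: 32,000 × 2,231 × 1 × 2 = 142,784,000 bytes.
Track C: 50,400 × 2,231 × 4 × 2 = 899,539,200 bytes.
Track D: 352,800 × 2,231 × 3 × 1 = 2,361,290,400 bytes.
Track E: 96,000 × 2,231 × 1 × 4 = 856,704,000 bytes.
Track F: 176,400 × 2,231 × 2 × 2 = 1,574,193,600 bytes.
Total = 6,392,261,200 bytes = 6392.3 MB.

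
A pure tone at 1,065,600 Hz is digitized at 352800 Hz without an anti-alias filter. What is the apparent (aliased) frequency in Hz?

7,200 Hz

Nyquist = 352,800/2 = 176,400 Hz; 1,065,600 Hz exceeds it.
Alias = |1,065,600 − 3×352,800| = |1,065,600 − 1,058,400| = 7,200 Hz.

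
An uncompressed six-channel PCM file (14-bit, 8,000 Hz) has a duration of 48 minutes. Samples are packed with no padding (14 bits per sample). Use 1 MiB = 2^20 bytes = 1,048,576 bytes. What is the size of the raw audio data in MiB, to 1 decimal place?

230.7 MiB

Duration = 48 minutes = 2,880 s.
Bits = 8,000 × 2,880 × 14 × 6 = 1,935,360,000 bits = 241,920,000 bytes.
241,920,000 / 1,048,576 = 230.7 MiB.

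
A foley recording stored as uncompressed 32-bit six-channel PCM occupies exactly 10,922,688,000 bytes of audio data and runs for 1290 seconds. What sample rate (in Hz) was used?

352,800 Hz

Bytes = sample_rate × seconds × bytes_per_sample × channels.
sample_rate = 10,922,688,000 / (1,290 × 4 × 6) = 10,922,688,000 / 30,960 = 352,800 Hz.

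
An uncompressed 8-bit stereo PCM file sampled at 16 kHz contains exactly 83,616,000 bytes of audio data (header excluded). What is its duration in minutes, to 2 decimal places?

43.55 minutes

Byte rate = 16,000 × 1 × 2 = 32,000 bytes/s.
Duration = 83,616,000 / 32,000 = 2,613 s.
2,613 s / 60 = 43.55 minutes.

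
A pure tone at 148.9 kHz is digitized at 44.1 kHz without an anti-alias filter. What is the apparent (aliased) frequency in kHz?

Nyquist = 44,100/2 = 22,050 Hz; 148,900 Hz exceeds it.
Alias = |148,900 − 3×44,100| = |148,900 − 132,300| = 16,600 Hz = 16.6 kHz.

16.6 kHz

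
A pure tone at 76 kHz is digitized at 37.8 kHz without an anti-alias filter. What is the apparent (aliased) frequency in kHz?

Nyquist = 37,800/2 = 18,900 Hz; 76,000 Hz exceeds it.
Alias = |76,000 − 2×37,800| = |76,000 − 75,600| = 400 Hz = 0.4 kHz.

0.4 kHz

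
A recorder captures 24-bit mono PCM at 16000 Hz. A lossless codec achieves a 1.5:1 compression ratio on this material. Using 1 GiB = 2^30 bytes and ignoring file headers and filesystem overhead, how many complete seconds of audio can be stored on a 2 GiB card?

67,108 seconds

Uncompressed byte rate = 16,000 × 3 × 1 = 48,000 bytes/s.
After 1.5:1 compression, effective rate ≈ 32000 bytes/s.
Capacity = 2 × 1,073,741,824 = 2,147,483,648 bytes.
2,147,483,648 / effective rate ≈ 67108.86 s → 67,108 seconds.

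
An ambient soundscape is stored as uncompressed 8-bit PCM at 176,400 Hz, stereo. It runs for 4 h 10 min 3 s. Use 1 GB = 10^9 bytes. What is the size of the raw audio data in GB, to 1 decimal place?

Duration = 4 h 10 min 3 s = 15,003 s.
Bytes = 176,400 samples/s × 15,003 s × 1 bytes/sample × 2 ch = 5,293,058,400 bytes.
5,293,058,400 / 1,000,000,000 = 5.3 GB.

5.3 GB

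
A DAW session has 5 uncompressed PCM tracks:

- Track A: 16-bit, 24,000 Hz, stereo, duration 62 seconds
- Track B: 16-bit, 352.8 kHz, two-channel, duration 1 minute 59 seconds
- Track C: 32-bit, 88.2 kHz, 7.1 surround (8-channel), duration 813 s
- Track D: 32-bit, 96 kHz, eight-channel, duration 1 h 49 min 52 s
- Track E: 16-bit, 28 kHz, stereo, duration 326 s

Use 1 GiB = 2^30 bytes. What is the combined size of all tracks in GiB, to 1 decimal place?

21.2 GiB

Track A: 24,000 × 62 × 2 × 2 = 5,952,000 bytes.
Track B: 1 minute 59 seconds = 119 s; 352,800 × 119 × 2 × 2 = 167,932,800 bytes.
Track C: 88,200 × 813 × 4 × 8 = 2,294,611,200 bytes.
Track D: 1 h 49 min 52 s = 6,592 s; 96,000 × 6,592 × 4 × 8 = 20,250,624,000 bytes.
Track E: 28,000 × 326 × 2 × 2 = 36,512,000 bytes.
Total = 22,755,632,000 bytes = 21.2 GiB.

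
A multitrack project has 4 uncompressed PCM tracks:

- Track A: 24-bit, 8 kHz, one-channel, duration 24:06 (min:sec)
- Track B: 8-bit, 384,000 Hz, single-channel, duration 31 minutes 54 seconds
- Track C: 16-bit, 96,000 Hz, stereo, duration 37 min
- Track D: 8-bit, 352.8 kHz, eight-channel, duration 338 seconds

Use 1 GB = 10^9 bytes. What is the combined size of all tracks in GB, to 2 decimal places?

Track A: 24:06 (min:sec) = 1,446 s; 8,000 × 1,446 × 3 × 1 = 34,704,000 bytes.
Track B: 31 minutes 54 seconds = 1,914 s; 384,000 × 1,914 × 1 × 1 = 734,976,000 bytes.
Track C: 37 min = 2,220 s; 96,000 × 2,220 × 2 × 2 = 852,480,000 bytes.
Track D: 352,800 × 338 × 1 × 8 = 953,971,200 bytes.
Total = 2,576,131,200 bytes = 2.58 GB.

2.58 GB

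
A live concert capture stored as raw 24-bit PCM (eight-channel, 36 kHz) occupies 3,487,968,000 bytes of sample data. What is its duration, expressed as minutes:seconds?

Byte rate = 36,000 × 3 × 8 = 864,000 bytes/s.
Duration = 3,487,968,000 / 864,000 = 4,037 s.
4,037 s = 67:17.

67:17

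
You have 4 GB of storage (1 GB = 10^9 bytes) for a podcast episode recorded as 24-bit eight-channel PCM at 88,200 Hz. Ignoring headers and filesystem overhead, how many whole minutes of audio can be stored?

Uncompressed byte rate = 88,200 × 3 × 8 = 2,116,800 bytes/s.
Capacity = 4 × 1,000,000,000 = 4,000,000,000 bytes.
4,000,000,000 / 2,116,800 ≈ 1889.64 s → 31 minutes.

31 minutes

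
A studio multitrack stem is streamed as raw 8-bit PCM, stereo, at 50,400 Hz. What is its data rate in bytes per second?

100,800 bytes/s

Bit rate = 50,400 × 8 × 2 = 806,400 bits/s.
806,400 / 8 = 100,800 bytes/s.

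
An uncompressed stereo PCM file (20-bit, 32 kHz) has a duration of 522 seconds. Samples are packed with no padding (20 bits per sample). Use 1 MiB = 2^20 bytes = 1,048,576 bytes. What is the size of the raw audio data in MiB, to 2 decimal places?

Bits = 32,000 × 522 × 20 × 2 = 668,160,000 bits = 83,520,000 bytes.
83,520,000 / 1,048,576 = 79.65 MiB.

79.65 MiB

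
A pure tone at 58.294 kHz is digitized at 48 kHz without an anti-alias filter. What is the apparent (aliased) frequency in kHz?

10.294 kHz

Nyquist = 48,000/2 = 24,000 Hz; 58,294 Hz exceeds it.
Alias = |58,294 − 1×48,000| = |58,294 − 48,000| = 10,294 Hz = 10.294 kHz.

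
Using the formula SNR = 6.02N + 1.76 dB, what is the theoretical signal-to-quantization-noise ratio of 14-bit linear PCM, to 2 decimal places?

86.04 dB

6.02 × 14 + 1.76 = 86.04 dB.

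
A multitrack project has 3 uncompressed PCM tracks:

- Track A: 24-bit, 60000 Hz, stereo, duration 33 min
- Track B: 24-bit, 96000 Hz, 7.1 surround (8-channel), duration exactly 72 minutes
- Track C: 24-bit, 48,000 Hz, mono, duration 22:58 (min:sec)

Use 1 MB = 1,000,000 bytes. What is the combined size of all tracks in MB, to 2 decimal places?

10864.51 MB

Track A: 33 min = 1,980 s; 60,000 × 1,980 × 3 × 2 = 712,800,000 bytes.
Track B: exactly 72 minutes = 4,320 s; 96,000 × 4,320 × 3 × 8 = 9,953,280,000 bytes.
Track C: 22:58 (min:sec) = 1,378 s; 48,000 × 1,378 × 3 × 1 = 198,432,000 bytes.
Total = 10,864,512,000 bytes = 10864.51 MB.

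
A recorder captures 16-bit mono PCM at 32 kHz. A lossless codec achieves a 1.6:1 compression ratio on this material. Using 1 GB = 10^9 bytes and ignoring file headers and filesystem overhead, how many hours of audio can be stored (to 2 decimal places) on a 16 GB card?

111.11 hours

Uncompressed byte rate = 32,000 × 2 × 1 = 64,000 bytes/s.
After 1.6:1 compression, effective rate ≈ 40000 bytes/s.
Capacity = 16 × 1,000,000,000 = 16,000,000,000 bytes.
16,000,000,000 / effective rate ≈ 400000 s → 111.11 hours.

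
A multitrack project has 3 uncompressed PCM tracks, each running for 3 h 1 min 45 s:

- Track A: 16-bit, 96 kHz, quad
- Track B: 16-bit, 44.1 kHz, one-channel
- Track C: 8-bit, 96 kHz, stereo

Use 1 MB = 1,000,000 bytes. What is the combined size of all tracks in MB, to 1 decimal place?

11430.6 MB

3 h 1 min 45 s = 10,905 s.
Track A: 96,000 × 10,905 × 2 × 4 = 8,375,040,000 bytes.
Track B: 44,100 × 10,905 × 2 × 1 = 961,821,000 bytes.
Track C: 96,000 × 10,905 × 1 × 2 = 2,093,760,000 bytes.
Total = 11,430,621,000 bytes = 11430.6 MB.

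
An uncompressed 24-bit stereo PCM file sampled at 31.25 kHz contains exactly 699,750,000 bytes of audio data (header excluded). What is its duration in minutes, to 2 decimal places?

Byte rate = 31,250 × 3 × 2 = 187,500 bytes/s.
Duration = 699,750,000 / 187,500 = 3,732 s.
3,732 s / 60 = 62.20 minutes.

62.20 minutes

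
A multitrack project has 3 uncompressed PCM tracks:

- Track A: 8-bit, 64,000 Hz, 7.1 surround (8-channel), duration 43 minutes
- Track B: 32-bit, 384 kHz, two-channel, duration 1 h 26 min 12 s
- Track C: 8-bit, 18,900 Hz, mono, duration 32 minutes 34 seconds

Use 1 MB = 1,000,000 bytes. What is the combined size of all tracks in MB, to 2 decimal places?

17246.27 MB

Track A: 43 minutes = 2,580 s; 64,000 × 2,580 × 1 × 8 = 1,320,960,000 bytes.
Track B: 1 h 26 min 12 s = 5,172 s; 384,000 × 5,172 × 4 × 2 = 15,888,384,000 bytes.
Track C: 32 minutes 34 seconds = 1,954 s; 18,900 × 1,954 × 1 × 1 = 36,930,600 bytes.
Total = 17,246,274,600 bytes = 17246.27 MB.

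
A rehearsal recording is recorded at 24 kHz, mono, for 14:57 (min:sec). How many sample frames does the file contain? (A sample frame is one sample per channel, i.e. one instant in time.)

21,528,000 sample frames

14:57 (min:sec) = 897 s.
24,000 samples/s × 897 s = 21,528,000 frames.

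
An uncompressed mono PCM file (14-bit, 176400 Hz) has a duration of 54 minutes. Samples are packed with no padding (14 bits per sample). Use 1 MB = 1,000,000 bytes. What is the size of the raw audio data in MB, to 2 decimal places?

Duration = 54 minutes = 3,240 s.
Bits = 176,400 × 3,240 × 14 × 1 = 8,001,504,000 bits = 1,000,188,000 bytes.
1,000,188,000 / 1,000,000 = 1000.19 MB.

1000.19 MB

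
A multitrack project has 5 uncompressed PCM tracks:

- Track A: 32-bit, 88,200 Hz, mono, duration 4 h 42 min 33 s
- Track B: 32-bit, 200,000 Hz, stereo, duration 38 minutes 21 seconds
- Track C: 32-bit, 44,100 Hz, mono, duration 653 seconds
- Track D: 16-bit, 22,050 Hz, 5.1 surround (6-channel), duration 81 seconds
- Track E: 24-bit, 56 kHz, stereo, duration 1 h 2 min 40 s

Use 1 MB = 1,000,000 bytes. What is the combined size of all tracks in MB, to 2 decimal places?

11062.60 MB

Track A: 4 h 42 min 33 s = 16,953 s; 88,200 × 16,953 × 4 × 1 = 5,981,018,400 bytes.
Track B: 38 minutes 21 seconds = 2,301 s; 200,000 × 2,301 × 4 × 2 = 3,681,600,000 bytes.
Track C: 44,100 × 653 × 4 × 1 = 115,189,200 bytes.
Track D: 22,050 × 81 × 2 × 6 = 21,432,600 bytes.
Track E: 1 h 2 min 40 s = 3,760 s; 56,000 × 3,760 × 3 × 2 = 1,263,360,000 bytes.
Total = 11,062,600,200 bytes = 11062.60 MB.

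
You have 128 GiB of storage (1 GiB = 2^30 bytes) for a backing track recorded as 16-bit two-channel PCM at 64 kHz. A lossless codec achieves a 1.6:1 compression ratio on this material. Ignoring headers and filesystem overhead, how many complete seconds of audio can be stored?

Uncompressed byte rate = 64,000 × 2 × 2 = 256,000 bytes/s.
After 1.6:1 compression, effective rate ≈ 160000 bytes/s.
Capacity = 128 × 1,073,741,824 = 137,438,953,472 bytes.
137,438,953,472 / effective rate ≈ 858993.46 s → 858,993 seconds.

858,993 seconds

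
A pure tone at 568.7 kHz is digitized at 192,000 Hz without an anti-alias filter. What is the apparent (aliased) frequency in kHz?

Nyquist = 192,000/2 = 96,000 Hz; 568,700 Hz exceeds it.
Alias = |568,700 − 3×192,000| = |568,700 − 576,000| = 7,300 Hz = 7.3 kHz.

7.3 kHz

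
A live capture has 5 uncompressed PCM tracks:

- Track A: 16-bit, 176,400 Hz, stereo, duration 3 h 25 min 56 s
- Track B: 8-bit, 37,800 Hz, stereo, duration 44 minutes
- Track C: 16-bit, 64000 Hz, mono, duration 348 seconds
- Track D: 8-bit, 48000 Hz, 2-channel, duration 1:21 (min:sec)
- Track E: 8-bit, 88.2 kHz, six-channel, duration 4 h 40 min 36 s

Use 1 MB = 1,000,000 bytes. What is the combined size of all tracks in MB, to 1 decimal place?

17879.9 MB

Track A: 3 h 25 min 56 s = 12,356 s; 176,400 × 12,356 × 2 × 2 = 8,718,393,600 bytes.
Track B: 44 minutes = 2,640 s; 37,800 × 2,640 × 1 × 2 = 199,584,000 bytes.
Track C: 64,000 × 348 × 2 × 1 = 44,544,000 bytes.
Track D: 1:21 (min:sec) = 81 s; 48,000 × 81 × 1 × 2 = 7,776,000 bytes.
Track E: 4 h 40 min 36 s = 16,836 s; 88,200 × 16,836 × 1 × 6 = 8,909,611,200 bytes.
Total = 17,879,908,800 bytes = 17879.9 MB.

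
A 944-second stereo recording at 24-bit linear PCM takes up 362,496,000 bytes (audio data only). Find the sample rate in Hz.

Bytes = sample_rate × seconds × bytes_per_sample × channels.
sample_rate = 362,496,000 / (944 × 3 × 2) = 362,496,000 / 5,664 = 64,000 Hz.

64,000 Hz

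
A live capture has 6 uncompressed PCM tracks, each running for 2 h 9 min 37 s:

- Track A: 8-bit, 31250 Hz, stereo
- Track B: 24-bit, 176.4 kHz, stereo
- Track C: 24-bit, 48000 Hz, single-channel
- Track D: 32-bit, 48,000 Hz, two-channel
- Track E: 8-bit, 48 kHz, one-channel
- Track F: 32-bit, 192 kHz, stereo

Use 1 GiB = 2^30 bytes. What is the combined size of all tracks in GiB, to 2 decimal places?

2 h 9 min 37 s = 7,777 s.
Track A: 31,250 × 7,777 × 1 × 2 = 486,062,500 bytes.
Track B: 176,400 × 7,777 × 3 × 2 = 8,231,176,800 bytes.
Track C: 48,000 × 7,777 × 3 × 1 = 1,119,888,000 bytes.
Track D: 48,000 × 7,777 × 4 × 2 = 2,986,368,000 bytes.
Track E: 48,000 × 7,777 × 1 × 1 = 373,296,000 bytes.
Track F: 192,000 × 7,777 × 4 × 2 = 11,945,472,000 bytes.
Total = 25,142,263,300 bytes = 23.42 GiB.

23.42 GiB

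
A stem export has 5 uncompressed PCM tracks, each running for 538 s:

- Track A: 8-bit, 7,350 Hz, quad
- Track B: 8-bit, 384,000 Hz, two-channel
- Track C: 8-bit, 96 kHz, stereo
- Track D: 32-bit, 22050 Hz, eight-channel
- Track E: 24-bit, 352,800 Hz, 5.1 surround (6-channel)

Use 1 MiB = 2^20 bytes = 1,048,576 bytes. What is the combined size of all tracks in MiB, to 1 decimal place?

Track A: 7,350 × 538 × 1 × 4 = 15,817,200 bytes.
Track B: 384,000 × 538 × 1 × 2 = 413,184,000 bytes.
Track C: 96,000 × 538 × 1 × 2 = 103,296,000 bytes.
Track D: 22,050 × 538 × 4 × 8 = 379,612,800 bytes.
Track E: 352,800 × 538 × 3 × 6 = 3,416,515,200 bytes.
Total = 4,328,425,200 bytes = 4127.9 MiB.

4127.9 MiB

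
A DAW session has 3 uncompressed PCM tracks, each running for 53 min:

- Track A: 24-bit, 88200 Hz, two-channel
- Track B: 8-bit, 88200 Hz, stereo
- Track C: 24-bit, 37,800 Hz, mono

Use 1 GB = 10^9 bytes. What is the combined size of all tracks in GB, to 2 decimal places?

2.60 GB

53 min = 3,180 s.
Track A: 88,200 × 3,180 × 3 × 2 = 1,682,856,000 bytes.
Track B: 88,200 × 3,180 × 1 × 2 = 560,952,000 bytes.
Track C: 37,800 × 3,180 × 3 × 1 = 360,612,000 bytes.
Total = 2,604,420,000 bytes = 2.60 GB.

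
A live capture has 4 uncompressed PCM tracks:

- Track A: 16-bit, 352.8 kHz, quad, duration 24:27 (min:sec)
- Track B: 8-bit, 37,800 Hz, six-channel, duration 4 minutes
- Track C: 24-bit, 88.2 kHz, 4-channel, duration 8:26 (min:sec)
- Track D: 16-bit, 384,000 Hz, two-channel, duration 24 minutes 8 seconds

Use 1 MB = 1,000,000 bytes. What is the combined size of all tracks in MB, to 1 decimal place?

Track A: 24:27 (min:sec) = 1,467 s; 352,800 × 1,467 × 2 × 4 = 4,140,460,800 bytes.
Track B: 4 minutes = 240 s; 37,800 × 240 × 1 × 6 = 54,432,000 bytes.
Track C: 8:26 (min:sec) = 506 s; 88,200 × 506 × 3 × 4 = 535,550,400 bytes.
Track D: 24 minutes 8 seconds = 1,448 s; 384,000 × 1,448 × 2 × 2 = 2,224,128,000 bytes.
Total = 6,954,571,200 bytes = 6954.6 MB.

6954.6 MB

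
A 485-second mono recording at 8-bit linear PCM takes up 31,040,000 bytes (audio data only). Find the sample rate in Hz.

Bytes = sample_rate × seconds × bytes_per_sample × channels.
sample_rate = 31,040,000 / (485 × 1 × 1) = 31,040,000 / 485 = 64,000 Hz.

64,000 Hz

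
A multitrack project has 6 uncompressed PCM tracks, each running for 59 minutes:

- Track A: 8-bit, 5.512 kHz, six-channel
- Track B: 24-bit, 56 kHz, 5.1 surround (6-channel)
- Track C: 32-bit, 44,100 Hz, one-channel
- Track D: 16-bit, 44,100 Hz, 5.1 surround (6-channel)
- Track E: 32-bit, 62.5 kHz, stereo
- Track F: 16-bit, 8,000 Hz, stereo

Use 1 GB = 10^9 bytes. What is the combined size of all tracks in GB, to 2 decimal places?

59 minutes = 3,540 s.
Track A: 5,512 × 3,540 × 1 × 6 = 117,074,880 bytes.
Track B: 56,000 × 3,540 × 3 × 6 = 3,568,320,000 bytes.
Track C: 44,100 × 3,540 × 4 × 1 = 624,456,000 bytes.
Track D: 44,100 × 3,540 × 2 × 6 = 1,873,368,000 bytes.
Track E: 62,500 × 3,540 × 4 × 2 = 1,770,000,000 bytes.
Track F: 8,000 × 3,540 × 2 × 2 = 113,280,000 bytes.
Total = 8,066,498,880 bytes = 8.07 GB.

8.07 GB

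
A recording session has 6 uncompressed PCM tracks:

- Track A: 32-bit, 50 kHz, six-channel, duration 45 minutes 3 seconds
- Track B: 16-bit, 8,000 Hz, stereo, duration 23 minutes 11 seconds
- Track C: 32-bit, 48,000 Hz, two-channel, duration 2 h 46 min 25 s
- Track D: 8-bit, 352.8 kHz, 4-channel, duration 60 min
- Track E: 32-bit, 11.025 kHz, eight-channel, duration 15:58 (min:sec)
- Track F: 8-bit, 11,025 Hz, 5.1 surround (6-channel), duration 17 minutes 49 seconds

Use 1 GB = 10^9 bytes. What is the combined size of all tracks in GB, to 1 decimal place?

Track A: 45 minutes 3 seconds = 2,703 s; 50,000 × 2,703 × 4 × 6 = 3,243,600,000 bytes.
Track B: 23 minutes 11 seconds = 1,391 s; 8,000 × 1,391 × 2 × 2 = 44,512,000 bytes.
Track C: 2 h 46 min 25 s = 9,985 s; 48,000 × 9,985 × 4 × 2 = 3,834,240,000 bytes.
Track D: 60 min = 3,600 s; 352,800 × 3,600 × 1 × 4 = 5,080,320,000 bytes.
Track E: 15:58 (min:sec) = 958 s; 11,025 × 958 × 4 × 8 = 337,982,400 bytes.
Track F: 17 minutes 49 seconds = 1,069 s; 11,025 × 1,069 × 1 × 6 = 70,714,350 bytes.
Total = 12,611,368,750 bytes = 12.6 GB.

12.6 GB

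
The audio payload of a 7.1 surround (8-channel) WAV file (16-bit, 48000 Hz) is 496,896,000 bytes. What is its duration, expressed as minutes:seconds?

Byte rate = 48,000 × 2 × 8 = 768,000 bytes/s.
Duration = 496,896,000 / 768,000 = 647 s.
647 s = 10:47.

10:47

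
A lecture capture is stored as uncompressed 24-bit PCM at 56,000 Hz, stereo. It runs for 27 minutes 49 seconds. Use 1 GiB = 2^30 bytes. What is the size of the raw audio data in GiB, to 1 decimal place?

Duration = 27 minutes 49 seconds = 1,669 s.
Bytes = 56,000 samples/s × 1,669 s × 3 bytes/sample × 2 ch = 560,784,000 bytes.
560,784,000 / 1,073,741,824 = 0.5 GiB.

0.5 GiB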